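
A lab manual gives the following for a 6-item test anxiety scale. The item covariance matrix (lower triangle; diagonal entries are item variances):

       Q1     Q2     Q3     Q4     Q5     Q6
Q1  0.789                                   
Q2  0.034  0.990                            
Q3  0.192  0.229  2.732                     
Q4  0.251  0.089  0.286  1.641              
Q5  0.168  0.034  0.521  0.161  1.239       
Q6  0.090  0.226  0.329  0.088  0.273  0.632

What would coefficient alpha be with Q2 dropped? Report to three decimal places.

Remaining items: Q1, Q3, Q4, Q5, Q6 (k = 5).
Σσᵢ² = 0.789 + 2.732 + 1.641 + 1.239 + 0.632 = 7.033
total variance = 7.033 + 2 × 2.359 = 11.751
α (item deleted) = (5/4)·(1 − 7.033/11.751) = 0.502

coefficient alpha = 0.502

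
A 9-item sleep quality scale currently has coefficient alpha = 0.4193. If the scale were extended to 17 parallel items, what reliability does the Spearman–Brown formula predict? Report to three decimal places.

Length factor m = 17/9 = 1.8889
α' = m·α / (1 + (m−1)·α)
   = 17/9 × 0.4193 / (1 + (17/9 − 1) × 0.4193)
   = 0.7920 / 1.3727 = 0.577

predicted reliability = 0.577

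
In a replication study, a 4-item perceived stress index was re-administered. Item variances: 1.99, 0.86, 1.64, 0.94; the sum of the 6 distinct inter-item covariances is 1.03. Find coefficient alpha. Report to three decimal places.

coefficient alpha = 0.367

Σσᵢ² = 1.99 + 0.86 + 1.64 + 0.94 = 5.43
Sum of distinct covariances = 1.03
total variance = Σσᵢ² + 2·Σcov = 5.43 + 2 × 1.03 = 7.49
α = (4/3)·(1 − 5.43/7.49) = 0.367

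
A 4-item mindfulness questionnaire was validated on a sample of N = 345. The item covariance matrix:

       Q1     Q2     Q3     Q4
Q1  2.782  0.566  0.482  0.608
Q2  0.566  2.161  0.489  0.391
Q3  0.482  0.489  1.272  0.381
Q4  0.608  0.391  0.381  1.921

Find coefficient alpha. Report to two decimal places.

sum of item variances = 2.782 + 2.161 + 1.272 + 1.921 = 8.136
Sum of off-diagonal covariances = 2.917
σ²_total = 8.136 + 2 × 2.917 = 13.970
α = (k/(k−1))·(1 − sum of item variances/σ²_total) = (4/3)·(1 − 8.136/13.970) = 0.56

α = 0.56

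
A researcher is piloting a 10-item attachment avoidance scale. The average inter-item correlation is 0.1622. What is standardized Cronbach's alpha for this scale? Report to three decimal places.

Standardized α = k·r̄ / (1 + (k−1)·r̄) = 10 × 0.1622 / (1 + 9 × 0.1622)
  = 1.6220 / 2.4598 = 0.659

standardized Cronbach's alpha = 0.659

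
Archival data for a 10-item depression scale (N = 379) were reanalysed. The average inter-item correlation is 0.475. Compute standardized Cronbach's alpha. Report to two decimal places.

Standardized α = k·r̄ / (1 + (k−1)·r̄) = 10 × 0.475 / (1 + 9 × 0.475)
  = 4.7500 / 5.2750 = 0.90

standardized Cronbach's alpha = 0.90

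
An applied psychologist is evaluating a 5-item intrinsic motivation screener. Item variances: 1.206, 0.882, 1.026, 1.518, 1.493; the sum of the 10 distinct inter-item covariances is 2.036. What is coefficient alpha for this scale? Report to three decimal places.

Σσ²ᵢ = 1.206 + 0.882 + 1.026 + 1.518 + 1.493 = 6.125
Sum of distinct covariances = 2.036
total variance = Σσ²ᵢ + 2·Σcov = 6.125 + 2 × 2.036 = 10.197
α = (5/4)·(1 − 6.125/10.197) = 0.499

coefficient alpha = 0.499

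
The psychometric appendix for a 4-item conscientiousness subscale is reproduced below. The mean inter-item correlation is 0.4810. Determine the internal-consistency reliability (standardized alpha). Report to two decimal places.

α = 0.79

Standardized α = k·r̄ / (1 + (k−1)·r̄) = 4 × 0.4810 / (1 + 3 × 0.4810)
  = 1.9240 / 2.4430 = 0.79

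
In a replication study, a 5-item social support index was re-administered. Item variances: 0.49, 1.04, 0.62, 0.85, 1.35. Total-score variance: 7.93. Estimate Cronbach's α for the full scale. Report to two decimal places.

α = 0.56

ΣVar(i) = 0.49 + 1.04 + 0.62 + 0.85 + 1.35 = 4.35
α = (k/(k−1))·(1 − ΣVar(i)/σ²_total) = (5/4)·(1 − 4.35/7.93) = 0.56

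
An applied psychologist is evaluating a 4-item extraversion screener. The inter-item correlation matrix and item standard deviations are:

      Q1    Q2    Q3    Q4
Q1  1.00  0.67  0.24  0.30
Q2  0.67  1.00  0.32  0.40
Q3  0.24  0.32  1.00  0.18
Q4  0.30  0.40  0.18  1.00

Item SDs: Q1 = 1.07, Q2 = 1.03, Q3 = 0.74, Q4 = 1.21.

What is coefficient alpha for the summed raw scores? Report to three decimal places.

coefficient alpha = 0.684

Σσ²ᵢ = 1.07² + 1.03² + 0.74² + 1.21² = 4.2175
Covariances σ_ij = r_ij · s_i · s_j:
  σ(Q1,Q2) = 0.67 × 1.07 × 1.03 = 0.7384
  σ(Q1,Q3) = 0.24 × 1.07 × 0.74 = 0.1900
  σ(Q1,Q4) = 0.30 × 1.07 × 1.21 = 0.3884
  σ(Q2,Q3) = 0.32 × 1.03 × 0.74 = 0.2439
  σ(Q2,Q4) = 0.40 × 1.03 × 1.21 = 0.4985
  σ(Q3,Q4) = 0.18 × 0.74 × 1.21 = 0.1612
σ²_T = Σσ²ᵢ + 2·Σσ_ij = 4.2175 + 2 × 2.2204 = 8.6583
α = (4/3)·(1 − 4.2175/8.6583) = 0.684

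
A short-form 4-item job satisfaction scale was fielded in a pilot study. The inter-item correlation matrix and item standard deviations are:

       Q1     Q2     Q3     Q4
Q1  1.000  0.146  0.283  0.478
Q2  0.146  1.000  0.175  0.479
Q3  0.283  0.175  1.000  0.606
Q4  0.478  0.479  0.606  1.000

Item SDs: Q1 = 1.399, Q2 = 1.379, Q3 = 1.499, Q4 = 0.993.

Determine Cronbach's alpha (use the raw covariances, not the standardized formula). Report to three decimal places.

α = 0.658

Σσ²ᵢ = 1.399² + 1.379² + 1.499² + 0.993² = 7.0919
Covariances σ_ij = r_ij · s_i · s_j:
  σ(Q1,Q2) = 0.146 × 1.399 × 1.379 = 0.2817
  σ(Q1,Q3) = 0.283 × 1.399 × 1.499 = 0.5935
  σ(Q1,Q4) = 0.478 × 1.399 × 0.993 = 0.6640
  σ(Q2,Q3) = 0.175 × 1.379 × 1.499 = 0.3617
  σ(Q2,Q4) = 0.479 × 1.379 × 0.993 = 0.6559
  σ(Q3,Q4) = 0.606 × 1.499 × 0.993 = 0.9020
σ²_T = Σσ²ᵢ + 2·Σσ_ij = 7.0919 + 2 × 3.4588 = 14.0095
α = (4/3)·(1 − 7.0919/14.0095) = 0.658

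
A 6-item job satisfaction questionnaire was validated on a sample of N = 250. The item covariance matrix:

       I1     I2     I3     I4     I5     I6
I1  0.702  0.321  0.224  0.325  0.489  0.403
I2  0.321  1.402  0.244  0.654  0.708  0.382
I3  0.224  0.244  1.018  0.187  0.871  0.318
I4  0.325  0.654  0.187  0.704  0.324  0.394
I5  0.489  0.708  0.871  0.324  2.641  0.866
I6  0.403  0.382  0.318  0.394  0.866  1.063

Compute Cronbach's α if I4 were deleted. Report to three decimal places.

α = 0.732

Remaining items: I1, I2, I3, I5, I6 (k = 5).
ΣVar(i) = 0.702 + 1.402 + 1.018 + 2.641 + 1.063 = 6.826
Var(T) = 6.826 + 2 × 4.826 = 16.478
α (item deleted) = (5/4)·(1 − 6.826/16.478) = 0.732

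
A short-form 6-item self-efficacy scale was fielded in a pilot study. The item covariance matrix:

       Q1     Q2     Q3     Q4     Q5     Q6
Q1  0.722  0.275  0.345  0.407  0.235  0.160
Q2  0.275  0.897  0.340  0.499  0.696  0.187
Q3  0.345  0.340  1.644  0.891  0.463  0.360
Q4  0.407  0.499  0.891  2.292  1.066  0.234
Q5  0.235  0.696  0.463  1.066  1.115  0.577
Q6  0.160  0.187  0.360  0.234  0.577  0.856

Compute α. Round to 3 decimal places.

ΣVar(i) = 0.722 + 0.897 + 1.644 + 2.292 + 1.115 + 0.856 = 7.526
Sum of off-diagonal covariances = 6.735
Var(T) = 7.526 + 2 × 6.735 = 20.996
α = (k/(k−1))·(1 − ΣVar(i)/Var(T)) = (6/5)·(1 − 7.526/20.996) = 0.770

α = 0.770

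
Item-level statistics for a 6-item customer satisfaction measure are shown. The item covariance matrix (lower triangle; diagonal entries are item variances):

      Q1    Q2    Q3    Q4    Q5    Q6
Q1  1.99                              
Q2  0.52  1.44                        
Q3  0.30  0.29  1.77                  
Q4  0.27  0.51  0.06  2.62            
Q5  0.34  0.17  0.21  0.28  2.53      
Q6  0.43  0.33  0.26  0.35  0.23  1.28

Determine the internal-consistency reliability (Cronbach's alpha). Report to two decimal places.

Σσ²ᵢ = 1.99 + 1.44 + 1.77 + 2.62 + 2.53 + 1.28 = 11.63
Σ_{i<j} σ_ij = 4.55
total variance = 11.63 + 2 × 4.55 = 20.73
α = (k/(k−1))·(1 − Σσ²ᵢ/total variance) = (6/5)·(1 − 11.63/20.73) = 0.53

Cronbach's alpha = 0.53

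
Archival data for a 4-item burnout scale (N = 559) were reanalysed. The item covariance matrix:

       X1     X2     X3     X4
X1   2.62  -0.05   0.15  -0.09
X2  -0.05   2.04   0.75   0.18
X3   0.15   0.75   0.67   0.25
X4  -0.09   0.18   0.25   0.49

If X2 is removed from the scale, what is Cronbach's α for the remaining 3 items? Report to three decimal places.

Cronbach's α = 0.211

Remaining items: X1, X3, X4 (k = 3).
sum of item variances = 2.62 + 0.67 + 0.49 = 3.78
σ²_T = 3.78 + 2 × 0.31 = 4.40
α (item deleted) = (3/2)·(1 − 3.78/4.40) = 0.211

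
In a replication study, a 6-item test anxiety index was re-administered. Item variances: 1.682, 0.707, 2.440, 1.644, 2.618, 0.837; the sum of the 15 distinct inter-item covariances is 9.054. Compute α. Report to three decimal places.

α = 0.775

sum of item variances = 1.682 + 0.707 + 2.440 + 1.644 + 2.618 + 0.837 = 9.928
Sum of distinct covariances = 9.054
σ²_T = sum of item variances + 2·Σcov = 9.928 + 2 × 9.054 = 28.036
α = (6/5)·(1 − 9.928/28.036) = 0.775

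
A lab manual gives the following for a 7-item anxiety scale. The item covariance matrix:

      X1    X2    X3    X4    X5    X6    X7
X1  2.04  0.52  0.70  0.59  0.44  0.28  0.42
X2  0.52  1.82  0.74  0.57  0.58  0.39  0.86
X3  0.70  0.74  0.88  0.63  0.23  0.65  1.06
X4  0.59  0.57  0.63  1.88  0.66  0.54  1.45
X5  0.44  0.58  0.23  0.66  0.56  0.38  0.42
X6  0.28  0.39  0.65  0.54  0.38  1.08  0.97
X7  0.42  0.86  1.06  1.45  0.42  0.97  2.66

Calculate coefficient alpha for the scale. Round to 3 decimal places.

α = 0.823

Σσᵢ² = 2.04 + 1.82 + 0.88 + 1.88 + 0.56 + 1.08 + 2.66 = 10.92
Sum of the distinct covariances = 13.08
σ²_T = 10.92 + 2 × 13.08 = 37.08
α = (k/(k−1))·(1 − Σσᵢ²/σ²_T) = (7/6)·(1 − 10.92/37.08) = 0.823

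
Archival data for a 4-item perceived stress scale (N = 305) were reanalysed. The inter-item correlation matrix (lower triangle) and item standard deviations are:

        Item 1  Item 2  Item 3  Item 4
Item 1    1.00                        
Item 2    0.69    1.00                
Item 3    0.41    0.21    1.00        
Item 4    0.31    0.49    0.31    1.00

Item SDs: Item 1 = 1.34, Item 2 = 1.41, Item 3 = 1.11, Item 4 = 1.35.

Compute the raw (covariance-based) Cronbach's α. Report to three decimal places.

Σσ²ᵢ = 1.34² + 1.41² + 1.11² + 1.35² = 6.8383
Covariances σ_ij = r_ij · s_i · s_j:
  σ(Item 1,Item 2) = 0.69 × 1.34 × 1.41 = 1.3037
  σ(Item 1,Item 3) = 0.41 × 1.34 × 1.11 = 0.6098
  σ(Item 1,Item 4) = 0.31 × 1.34 × 1.35 = 0.5608
  σ(Item 2,Item 3) = 0.21 × 1.41 × 1.11 = 0.3287
  σ(Item 2,Item 4) = 0.49 × 1.41 × 1.35 = 0.9327
  σ(Item 3,Item 4) = 0.31 × 1.11 × 1.35 = 0.4645
σ²_T = Σσ²ᵢ + 2·Σσ_ij = 6.8383 + 2 × 4.2002 = 15.2387
α = (4/3)·(1 − 6.8383/15.2387) = 0.735

Cronbach's α = 0.735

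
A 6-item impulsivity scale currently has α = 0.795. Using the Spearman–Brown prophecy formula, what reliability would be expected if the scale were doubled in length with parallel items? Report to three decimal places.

Length factor m = 2
α' = m·α / (1 + (m−1)·α)
   = 2 × 0.795 / (1 + (2 − 1) × 0.795)
   = 1.5900 / 1.7950 = 0.886

predicted reliability = 0.886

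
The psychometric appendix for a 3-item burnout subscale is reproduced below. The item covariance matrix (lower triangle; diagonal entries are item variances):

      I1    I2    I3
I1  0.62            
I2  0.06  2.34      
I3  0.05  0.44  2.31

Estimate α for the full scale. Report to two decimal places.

α = 0.26

sum of item variances = 0.62 + 2.34 + 2.31 = 5.27
Sum of the distinct covariances = 0.55
σ²_total = 5.27 + 2 × 0.55 = 6.37
α = (k/(k−1))·(1 − sum of item variances/σ²_total) = (3/2)·(1 − 5.27/6.37) = 0.26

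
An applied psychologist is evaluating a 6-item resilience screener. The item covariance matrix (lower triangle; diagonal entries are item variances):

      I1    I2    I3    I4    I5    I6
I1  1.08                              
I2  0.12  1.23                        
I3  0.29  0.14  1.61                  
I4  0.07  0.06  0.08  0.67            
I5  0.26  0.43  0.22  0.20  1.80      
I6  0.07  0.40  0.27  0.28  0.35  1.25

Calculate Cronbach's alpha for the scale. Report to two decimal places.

Σσᵢ² = 1.08 + 1.23 + 1.61 + 0.67 + 1.80 + 1.25 = 7.64
Sum of the distinct covariances = 3.24
total variance = 7.64 + 2 × 3.24 = 14.12
α = (k/(k−1))·(1 − Σσᵢ²/total variance) = (6/5)·(1 − 7.64/14.12) = 0.55

α = 0.55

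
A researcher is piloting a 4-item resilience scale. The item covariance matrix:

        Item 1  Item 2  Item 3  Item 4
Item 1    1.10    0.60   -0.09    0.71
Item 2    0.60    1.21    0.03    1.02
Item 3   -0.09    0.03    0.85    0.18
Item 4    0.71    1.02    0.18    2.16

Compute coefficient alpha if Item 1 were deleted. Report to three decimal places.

α = 0.552

Remaining items: Item 2, Item 3, Item 4 (k = 3).
Σσ²ᵢ = 1.21 + 0.85 + 2.16 = 4.22
σ²_T = 4.22 + 2 × 1.23 = 6.68
α (item deleted) = (3/2)·(1 − 4.22/6.68) = 0.552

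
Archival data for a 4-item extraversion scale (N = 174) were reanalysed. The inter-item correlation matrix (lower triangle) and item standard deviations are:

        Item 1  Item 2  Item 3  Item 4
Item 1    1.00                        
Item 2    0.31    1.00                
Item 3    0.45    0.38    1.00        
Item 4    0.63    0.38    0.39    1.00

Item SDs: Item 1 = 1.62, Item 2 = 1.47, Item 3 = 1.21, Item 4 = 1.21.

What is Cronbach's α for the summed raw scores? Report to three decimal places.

Σσ²ᵢ = 1.62² + 1.47² + 1.21² + 1.21² = 7.7135
Covariances σ_ij = r_ij · s_i · s_j:
  σ(Item 1,Item 2) = 0.31 × 1.62 × 1.47 = 0.7382
  σ(Item 1,Item 3) = 0.45 × 1.62 × 1.21 = 0.8821
  σ(Item 1,Item 4) = 0.63 × 1.62 × 1.21 = 1.2349
  σ(Item 2,Item 3) = 0.38 × 1.47 × 1.21 = 0.6759
  σ(Item 2,Item 4) = 0.38 × 1.47 × 1.21 = 0.6759
  σ(Item 3,Item 4) = 0.39 × 1.21 × 1.21 = 0.5710
σ²_T = Σσ²ᵢ + 2·Σσ_ij = 7.7135 + 2 × 4.7780 = 17.2695
α = (4/3)·(1 − 7.7135/17.2695) = 0.738

α = 0.738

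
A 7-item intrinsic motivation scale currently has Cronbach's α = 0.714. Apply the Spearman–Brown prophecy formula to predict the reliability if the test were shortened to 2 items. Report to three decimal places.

predicted reliability = 0.416

Length factor m = 2/7 = 0.2857
α' = m·α / (1 − (1−m)·α)
   = 2/7 × 0.714 / (1 − (1 − 2/7) × 0.714)
   = 0.2040 / 0.4900 = 0.416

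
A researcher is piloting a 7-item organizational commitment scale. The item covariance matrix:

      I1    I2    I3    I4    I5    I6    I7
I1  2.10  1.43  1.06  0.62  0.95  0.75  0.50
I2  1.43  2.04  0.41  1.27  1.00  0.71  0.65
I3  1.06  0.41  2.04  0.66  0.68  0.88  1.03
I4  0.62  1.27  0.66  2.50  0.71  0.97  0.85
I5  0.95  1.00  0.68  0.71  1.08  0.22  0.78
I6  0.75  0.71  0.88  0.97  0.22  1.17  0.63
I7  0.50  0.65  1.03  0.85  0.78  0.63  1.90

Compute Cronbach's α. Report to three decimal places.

Cronbach's α = 0.844

Σσ²ᵢ = 2.10 + 2.04 + 2.04 + 2.50 + 1.08 + 1.17 + 1.90 = 12.83
Σ_{i<j} σ_ij = 16.76
Var(T) = 12.83 + 2 × 16.76 = 46.35
α = (k/(k−1))·(1 − Σσ²ᵢ/Var(T)) = (7/6)·(1 − 12.83/46.35) = 0.844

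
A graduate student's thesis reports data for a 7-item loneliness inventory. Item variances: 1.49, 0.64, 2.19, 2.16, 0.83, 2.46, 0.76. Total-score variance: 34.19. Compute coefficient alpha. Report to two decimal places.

ΣVar(i) = 1.49 + 0.64 + 2.19 + 2.16 + 0.83 + 2.46 + 0.76 = 10.53
α = (k/(k−1))·(1 − ΣVar(i)/total variance) = (7/6)·(1 − 10.53/34.19) = 0.81

coefficient alpha = 0.81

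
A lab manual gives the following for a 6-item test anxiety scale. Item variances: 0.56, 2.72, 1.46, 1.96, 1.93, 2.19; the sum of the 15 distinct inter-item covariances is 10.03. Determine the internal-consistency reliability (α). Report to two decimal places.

ΣVar(i) = 0.56 + 2.72 + 1.46 + 1.96 + 1.93 + 2.19 = 10.82
Sum of distinct covariances = 10.03
Var(T) = ΣVar(i) + 2·Σcov = 10.82 + 2 × 10.03 = 30.88
α = (6/5)·(1 − 10.82/30.88) = 0.78

α = 0.78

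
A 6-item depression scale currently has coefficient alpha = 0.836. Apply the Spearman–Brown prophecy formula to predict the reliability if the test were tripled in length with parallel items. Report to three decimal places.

predicted reliability = 0.939

Length factor m = 3
α' = m·α / (1 + (m−1)·α)
   = 3 × 0.836 / (1 + (3 − 1) × 0.836)
   = 2.5080 / 2.6720 = 0.939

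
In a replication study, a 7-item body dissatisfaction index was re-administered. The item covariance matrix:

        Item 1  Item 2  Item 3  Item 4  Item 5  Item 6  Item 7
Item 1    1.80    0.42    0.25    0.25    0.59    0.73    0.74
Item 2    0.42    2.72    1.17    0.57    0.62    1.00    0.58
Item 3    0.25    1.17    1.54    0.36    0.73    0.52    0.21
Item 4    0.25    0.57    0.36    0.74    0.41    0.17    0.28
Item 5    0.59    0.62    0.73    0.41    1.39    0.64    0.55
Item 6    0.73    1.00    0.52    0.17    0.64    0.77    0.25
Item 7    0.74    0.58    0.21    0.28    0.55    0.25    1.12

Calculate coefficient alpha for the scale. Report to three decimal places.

Σσ²ᵢ = 1.80 + 2.72 + 1.54 + 0.74 + 1.39 + 0.77 + 1.12 = 10.08
Sum of off-diagonal covariances = 11.04
total variance = 10.08 + 2 × 11.04 = 32.16
α = (k/(k−1))·(1 − Σσ²ᵢ/total variance) = (7/6)·(1 − 10.08/32.16) = 0.801

α = 0.801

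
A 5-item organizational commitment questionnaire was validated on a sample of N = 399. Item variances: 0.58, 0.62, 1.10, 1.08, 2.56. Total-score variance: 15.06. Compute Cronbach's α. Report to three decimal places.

Cronbach's α = 0.757

sum of item variances = 0.58 + 0.62 + 1.10 + 1.08 + 2.56 = 5.94
α = (k/(k−1))·(1 − sum of item variances/Var(T)) = (5/4)·(1 − 5.94/15.06) = 0.757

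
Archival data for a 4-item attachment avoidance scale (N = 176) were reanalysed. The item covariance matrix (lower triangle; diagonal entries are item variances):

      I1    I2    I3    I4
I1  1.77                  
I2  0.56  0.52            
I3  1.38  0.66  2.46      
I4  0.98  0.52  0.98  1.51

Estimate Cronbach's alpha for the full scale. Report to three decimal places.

sum of item variances = 1.77 + 0.52 + 2.46 + 1.51 = 6.26
Sum of off-diagonal covariances = 5.08
σ²_T = 6.26 + 2 × 5.08 = 16.42
α = (k/(k−1))·(1 − sum of item variances/σ²_T) = (4/3)·(1 − 6.26/16.42) = 0.825

α = 0.825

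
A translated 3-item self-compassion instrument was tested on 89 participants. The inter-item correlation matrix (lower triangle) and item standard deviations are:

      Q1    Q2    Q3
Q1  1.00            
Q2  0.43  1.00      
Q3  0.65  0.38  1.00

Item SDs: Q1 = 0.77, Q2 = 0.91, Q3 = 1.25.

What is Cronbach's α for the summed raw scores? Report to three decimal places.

Cronbach's α = 0.715

Σσ²ᵢ = 0.77² + 0.91² + 1.25² = 2.9835
Covariances σ_ij = r_ij · s_i · s_j:
  σ(Q1,Q2) = 0.43 × 0.77 × 0.91 = 0.3013
  σ(Q1,Q3) = 0.65 × 0.77 × 1.25 = 0.6256
  σ(Q2,Q3) = 0.38 × 0.91 × 1.25 = 0.4323
σ²_T = Σσ²ᵢ + 2·Σσ_ij = 2.9835 + 2 × 1.3592 = 5.7019
α = (3/2)·(1 − 2.9835/5.7019) = 0.715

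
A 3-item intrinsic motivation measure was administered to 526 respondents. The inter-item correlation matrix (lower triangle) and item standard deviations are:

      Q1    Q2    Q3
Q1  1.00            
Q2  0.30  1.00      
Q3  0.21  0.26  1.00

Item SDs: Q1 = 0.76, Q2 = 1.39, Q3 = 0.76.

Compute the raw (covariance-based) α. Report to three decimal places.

Σσ²ᵢ = 0.76² + 1.39² + 0.76² = 3.0873
Covariances σ_ij = r_ij · s_i · s_j:
  σ(Q1,Q2) = 0.30 × 0.76 × 1.39 = 0.3169
  σ(Q1,Q3) = 0.21 × 0.76 × 0.76 = 0.1213
  σ(Q2,Q3) = 0.26 × 1.39 × 0.76 = 0.2747
σ²_T = Σσ²ᵢ + 2·Σσ_ij = 3.0873 + 2 × 0.7129 = 4.5131
α = (3/2)·(1 − 3.0873/4.5131) = 0.474

α = 0.474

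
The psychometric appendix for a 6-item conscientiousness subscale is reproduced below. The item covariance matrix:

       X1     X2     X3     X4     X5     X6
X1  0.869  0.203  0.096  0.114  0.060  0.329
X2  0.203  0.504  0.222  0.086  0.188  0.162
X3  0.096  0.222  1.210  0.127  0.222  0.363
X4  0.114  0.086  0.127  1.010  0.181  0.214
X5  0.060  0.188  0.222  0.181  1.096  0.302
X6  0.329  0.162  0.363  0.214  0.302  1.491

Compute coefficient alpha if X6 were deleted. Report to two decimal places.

coefficient alpha = 0.49

Remaining items: X1, X2, X3, X4, X5 (k = 5).
sum of item variances = 0.869 + 0.504 + 1.210 + 1.010 + 1.096 = 4.689
σ²_total = 4.689 + 2 × 1.499 = 7.687
α (item deleted) = (5/4)·(1 − 4.689/7.687) = 0.49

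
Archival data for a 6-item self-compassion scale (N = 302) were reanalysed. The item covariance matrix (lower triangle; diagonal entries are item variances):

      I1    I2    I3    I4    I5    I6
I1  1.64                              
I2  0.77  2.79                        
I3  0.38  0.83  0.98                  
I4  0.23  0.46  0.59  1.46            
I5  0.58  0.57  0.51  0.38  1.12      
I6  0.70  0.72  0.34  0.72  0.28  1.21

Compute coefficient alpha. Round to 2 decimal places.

Σσ²ᵢ = 1.64 + 2.79 + 0.98 + 1.46 + 1.12 + 1.21 = 9.20
Σ_{i<j} σ_ij = 8.06
σ²_T = 9.20 + 2 × 8.06 = 25.32
α = (k/(k−1))·(1 − Σσ²ᵢ/σ²_T) = (6/5)·(1 − 9.20/25.32) = 0.76

coefficient alpha = 0.76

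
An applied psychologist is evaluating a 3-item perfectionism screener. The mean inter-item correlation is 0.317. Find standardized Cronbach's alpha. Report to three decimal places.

standardized Cronbach's alpha = 0.582

Standardized α = k·r̄ / (1 + (k−1)·r̄) = 3 × 0.317 / (1 + 2 × 0.317)
  = 0.9510 / 1.6340 = 0.582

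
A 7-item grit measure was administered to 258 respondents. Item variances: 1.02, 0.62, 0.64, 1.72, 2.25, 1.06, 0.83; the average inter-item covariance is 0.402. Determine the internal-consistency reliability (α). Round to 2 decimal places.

α = 0.79

Σσ²ᵢ = 1.02 + 0.62 + 0.64 + 1.72 + 2.25 + 1.06 + 0.83 = 8.14
Sum of the 21 distinct covariances = 21 × 0.402 = 8.442
total variance = Σσ²ᵢ + 2·Σcov = 8.14 + 2 × 8.442 = 25.024
α = (7/6)·(1 − 8.14/25.024) = 0.79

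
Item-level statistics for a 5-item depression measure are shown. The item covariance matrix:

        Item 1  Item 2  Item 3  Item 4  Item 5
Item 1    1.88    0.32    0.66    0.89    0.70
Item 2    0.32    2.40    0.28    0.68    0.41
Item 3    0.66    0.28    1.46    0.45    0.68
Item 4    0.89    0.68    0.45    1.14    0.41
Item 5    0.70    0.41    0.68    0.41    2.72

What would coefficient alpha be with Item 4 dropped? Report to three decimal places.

Remaining items: Item 1, Item 2, Item 3, Item 5 (k = 4).
sum of item variances = 1.88 + 2.40 + 1.46 + 2.72 = 8.46
total variance = 8.46 + 2 × 3.05 = 14.56
α (item deleted) = (4/3)·(1 − 8.46/14.56) = 0.559

coefficient alpha = 0.559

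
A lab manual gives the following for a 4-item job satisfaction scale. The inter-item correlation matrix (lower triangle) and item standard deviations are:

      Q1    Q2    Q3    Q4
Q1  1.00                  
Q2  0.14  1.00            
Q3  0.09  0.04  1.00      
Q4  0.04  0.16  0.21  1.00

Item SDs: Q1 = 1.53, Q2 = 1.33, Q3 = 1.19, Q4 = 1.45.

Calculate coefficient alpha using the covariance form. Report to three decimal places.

Σσ²ᵢ = 1.53² + 1.33² + 1.19² + 1.45² = 7.6284
Covariances σ_ij = r_ij · s_i · s_j:
  σ(Q1,Q2) = 0.14 × 1.53 × 1.33 = 0.2849
  σ(Q1,Q3) = 0.09 × 1.53 × 1.19 = 0.1639
  σ(Q1,Q4) = 0.04 × 1.53 × 1.45 = 0.0887
  σ(Q2,Q3) = 0.04 × 1.33 × 1.19 = 0.0633
  σ(Q2,Q4) = 0.16 × 1.33 × 1.45 = 0.3086
  σ(Q3,Q4) = 0.21 × 1.19 × 1.45 = 0.3624
σ²_T = Σσ²ᵢ + 2·Σσ_ij = 7.6284 + 2 × 1.2718 = 10.1720
α = (4/3)·(1 − 7.6284/10.1720) = 0.333

α = 0.333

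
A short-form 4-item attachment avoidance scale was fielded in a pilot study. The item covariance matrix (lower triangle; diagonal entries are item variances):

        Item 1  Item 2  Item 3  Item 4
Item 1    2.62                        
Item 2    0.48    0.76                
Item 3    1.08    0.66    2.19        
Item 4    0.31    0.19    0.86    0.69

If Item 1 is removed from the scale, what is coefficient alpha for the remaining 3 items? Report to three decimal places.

Remaining items: Item 2, Item 3, Item 4 (k = 3).
sum of item variances = 0.76 + 2.19 + 0.69 = 3.64
Var(T) = 3.64 + 2 × 1.71 = 7.06
α (item deleted) = (3/2)·(1 − 3.64/7.06) = 0.727

α = 0.727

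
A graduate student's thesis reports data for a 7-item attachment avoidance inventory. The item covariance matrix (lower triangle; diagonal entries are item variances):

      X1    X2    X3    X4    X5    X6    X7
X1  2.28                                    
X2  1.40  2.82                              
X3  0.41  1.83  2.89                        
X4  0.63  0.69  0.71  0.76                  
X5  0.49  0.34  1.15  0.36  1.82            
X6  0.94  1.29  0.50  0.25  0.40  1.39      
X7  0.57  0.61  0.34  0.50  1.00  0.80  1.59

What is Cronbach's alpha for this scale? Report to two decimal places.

ΣVar(i) = 2.28 + 2.82 + 2.89 + 0.76 + 1.82 + 1.39 + 1.59 = 13.55
Sum of off-diagonal covariances = 15.21
Var(T) = 13.55 + 2 × 15.21 = 43.97
α = (k/(k−1))·(1 − ΣVar(i)/Var(T)) = (7/6)·(1 − 13.55/43.97) = 0.81

Cronbach's alpha = 0.81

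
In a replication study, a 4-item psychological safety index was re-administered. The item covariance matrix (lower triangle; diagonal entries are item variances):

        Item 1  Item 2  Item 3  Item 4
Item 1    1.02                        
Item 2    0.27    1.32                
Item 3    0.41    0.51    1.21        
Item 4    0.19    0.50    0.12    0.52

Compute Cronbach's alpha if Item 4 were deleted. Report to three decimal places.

Remaining items: Item 1, Item 2, Item 3 (k = 3).
Σσᵢ² = 1.02 + 1.32 + 1.21 = 3.55
Var(T) = 3.55 + 2 × 1.19 = 5.93
α (item deleted) = (3/2)·(1 − 3.55/5.93) = 0.602

α = 0.602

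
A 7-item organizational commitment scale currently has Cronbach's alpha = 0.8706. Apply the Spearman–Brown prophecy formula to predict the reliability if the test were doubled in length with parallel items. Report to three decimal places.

Length factor m = 2
α' = m·α / (1 + (m−1)·α)
   = 2 × 0.8706 / (1 + (2 − 1) × 0.8706)
   = 1.7412 / 1.8706 = 0.931

predicted reliability = 0.931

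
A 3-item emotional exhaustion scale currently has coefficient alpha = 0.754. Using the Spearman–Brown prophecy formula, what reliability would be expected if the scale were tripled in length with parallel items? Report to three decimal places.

Length factor m = 3
α' = m·α / (1 + (m−1)·α)
   = 3 × 0.754 / (1 + (3 − 1) × 0.754)
   = 2.2620 / 2.5080 = 0.902

predicted reliability = 0.902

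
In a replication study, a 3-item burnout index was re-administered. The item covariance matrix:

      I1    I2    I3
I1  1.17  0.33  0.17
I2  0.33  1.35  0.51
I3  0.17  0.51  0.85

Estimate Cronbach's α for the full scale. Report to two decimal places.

α = 0.56

Σσᵢ² = 1.17 + 1.35 + 0.85 = 3.37
Sum of the distinct covariances = 1.01
σ²_total = 3.37 + 2 × 1.01 = 5.39
α = (k/(k−1))·(1 − Σσᵢ²/σ²_total) = (3/2)·(1 − 3.37/5.39) = 0.56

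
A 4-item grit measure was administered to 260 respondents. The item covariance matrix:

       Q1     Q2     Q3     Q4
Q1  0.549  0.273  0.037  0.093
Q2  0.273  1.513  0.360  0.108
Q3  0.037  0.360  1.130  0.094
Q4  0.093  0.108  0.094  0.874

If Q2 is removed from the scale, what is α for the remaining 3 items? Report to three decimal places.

Remaining items: Q1, Q3, Q4 (k = 3).
Σσ²ᵢ = 0.549 + 1.130 + 0.874 = 2.553
σ²_total = 2.553 + 2 × 0.224 = 3.001
α (item deleted) = (3/2)·(1 − 2.553/3.001) = 0.224

α = 0.224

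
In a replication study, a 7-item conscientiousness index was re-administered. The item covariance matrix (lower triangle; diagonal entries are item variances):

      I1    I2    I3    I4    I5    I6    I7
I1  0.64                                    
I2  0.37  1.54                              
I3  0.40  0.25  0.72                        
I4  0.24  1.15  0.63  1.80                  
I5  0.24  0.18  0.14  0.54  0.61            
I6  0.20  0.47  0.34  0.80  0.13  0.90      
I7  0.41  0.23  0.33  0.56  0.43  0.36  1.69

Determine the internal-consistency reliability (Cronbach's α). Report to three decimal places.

Cronbach's α = 0.794

ΣVar(i) = 0.64 + 1.54 + 0.72 + 1.80 + 0.61 + 0.90 + 1.69 = 7.90
Σ_{i<j} σ_ij = 8.40
total variance = 7.90 + 2 × 8.40 = 24.70
α = (k/(k−1))·(1 − ΣVar(i)/total variance) = (7/6)·(1 − 7.90/24.70) = 0.794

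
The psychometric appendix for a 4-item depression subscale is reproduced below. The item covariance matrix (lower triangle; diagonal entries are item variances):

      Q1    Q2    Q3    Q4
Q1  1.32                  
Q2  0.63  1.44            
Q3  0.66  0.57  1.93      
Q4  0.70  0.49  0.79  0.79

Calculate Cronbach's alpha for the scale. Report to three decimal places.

α = 0.778

sum of item variances = 1.32 + 1.44 + 1.93 + 0.79 = 5.48
Σ_{i<j} σ_ij = 3.84
σ²_total = 5.48 + 2 × 3.84 = 13.16
α = (k/(k−1))·(1 − sum of item variances/σ²_total) = (4/3)·(1 − 5.48/13.16) = 0.778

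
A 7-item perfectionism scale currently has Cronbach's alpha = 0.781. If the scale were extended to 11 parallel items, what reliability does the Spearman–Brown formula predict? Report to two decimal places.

Length factor m = 11/7 = 1.5714
α' = m·α / (1 + (m−1)·α)
   = 11/7 × 0.781 / (1 + (11/7 − 1) × 0.781)
   = 1.2273 / 1.4463 = 0.85

predicted reliability = 0.85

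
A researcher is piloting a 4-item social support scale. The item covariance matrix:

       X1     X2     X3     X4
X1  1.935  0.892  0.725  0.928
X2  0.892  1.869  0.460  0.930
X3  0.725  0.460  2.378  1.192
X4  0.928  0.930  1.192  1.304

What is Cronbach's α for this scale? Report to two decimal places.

α = 0.77

Σσ²ᵢ = 1.935 + 1.869 + 2.378 + 1.304 = 7.486
Σ_{i<j} σ_ij = 5.127
σ²_T = 7.486 + 2 × 5.127 = 17.740
α = (k/(k−1))·(1 − Σσ²ᵢ/σ²_T) = (4/3)·(1 − 7.486/17.740) = 0.77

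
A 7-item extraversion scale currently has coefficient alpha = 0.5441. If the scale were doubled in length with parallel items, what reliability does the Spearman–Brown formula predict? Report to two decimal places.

predicted reliability = 0.70

Length factor m = 2
α' = m·α / (1 + (m−1)·α)
   = 2 × 0.5441 / (1 + (2 − 1) × 0.5441)
   = 1.0882 / 1.5441 = 0.70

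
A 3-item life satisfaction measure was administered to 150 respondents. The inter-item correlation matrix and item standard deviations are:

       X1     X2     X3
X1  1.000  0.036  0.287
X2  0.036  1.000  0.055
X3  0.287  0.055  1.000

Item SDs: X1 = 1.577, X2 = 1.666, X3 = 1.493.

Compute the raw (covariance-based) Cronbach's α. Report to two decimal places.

α = 0.29

Σσ²ᵢ = 1.577² + 1.666² + 1.493² = 7.4915
Covariances σ_ij = r_ij · s_i · s_j:
  σ(X1,X2) = 0.036 × 1.577 × 1.666 = 0.0946
  σ(X1,X3) = 0.287 × 1.577 × 1.493 = 0.6757
  σ(X2,X3) = 0.055 × 1.666 × 1.493 = 0.1368
σ²_T = Σσ²ᵢ + 2·Σσ_ij = 7.4915 + 2 × 0.9071 = 9.3057
α = (3/2)·(1 − 7.4915/9.3057) = 0.29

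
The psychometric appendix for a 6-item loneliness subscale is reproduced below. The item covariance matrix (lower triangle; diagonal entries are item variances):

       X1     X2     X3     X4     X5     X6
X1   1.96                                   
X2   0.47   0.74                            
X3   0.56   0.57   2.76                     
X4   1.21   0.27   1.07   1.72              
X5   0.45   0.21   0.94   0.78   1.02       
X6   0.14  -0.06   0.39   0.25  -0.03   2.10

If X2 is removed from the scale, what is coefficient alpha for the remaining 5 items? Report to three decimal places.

Remaining items: X1, X3, X4, X5, X6 (k = 5).
ΣVar(i) = 1.96 + 2.76 + 1.72 + 1.02 + 2.10 = 9.56
Var(T) = 9.56 + 2 × 5.76 = 21.08
α (item deleted) = (5/4)·(1 − 9.56/21.08) = 0.683

α = 0.683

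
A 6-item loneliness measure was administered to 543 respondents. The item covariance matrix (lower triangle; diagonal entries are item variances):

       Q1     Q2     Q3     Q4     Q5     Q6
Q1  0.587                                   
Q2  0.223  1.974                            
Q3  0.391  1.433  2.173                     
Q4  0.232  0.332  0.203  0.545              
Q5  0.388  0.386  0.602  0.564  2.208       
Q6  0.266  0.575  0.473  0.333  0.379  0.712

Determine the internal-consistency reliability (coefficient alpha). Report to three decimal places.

α = 0.748

ΣVar(i) = 0.587 + 1.974 + 2.173 + 0.545 + 2.208 + 0.712 = 8.199
Σ_{i<j} σ_ij = 6.780
σ²_total = 8.199 + 2 × 6.780 = 21.759
α = (k/(k−1))·(1 − ΣVar(i)/σ²_total) = (6/5)·(1 − 8.199/21.759) = 0.748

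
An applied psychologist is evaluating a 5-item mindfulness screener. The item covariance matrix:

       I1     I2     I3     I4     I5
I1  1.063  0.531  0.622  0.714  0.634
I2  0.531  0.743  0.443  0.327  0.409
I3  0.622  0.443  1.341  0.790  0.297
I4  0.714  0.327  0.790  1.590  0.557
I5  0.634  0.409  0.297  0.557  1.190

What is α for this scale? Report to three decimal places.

α = 0.803

sum of item variances = 1.063 + 0.743 + 1.341 + 1.590 + 1.190 = 5.927
Σ_{i<j} σ_ij = 5.324
σ²_total = 5.927 + 2 × 5.324 = 16.575
α = (k/(k−1))·(1 − sum of item variances/σ²_total) = (5/4)·(1 − 5.927/16.575) = 0.803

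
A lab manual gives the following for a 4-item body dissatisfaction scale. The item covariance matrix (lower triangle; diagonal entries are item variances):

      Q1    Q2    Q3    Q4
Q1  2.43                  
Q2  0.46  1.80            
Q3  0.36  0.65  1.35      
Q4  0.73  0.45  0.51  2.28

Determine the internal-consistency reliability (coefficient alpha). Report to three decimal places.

coefficient alpha = 0.594

ΣVar(i) = 2.43 + 1.80 + 1.35 + 2.28 = 7.86
Sum of off-diagonal covariances = 3.16
total variance = 7.86 + 2 × 3.16 = 14.18
α = (k/(k−1))·(1 − ΣVar(i)/total variance) = (4/3)·(1 − 7.86/14.18) = 0.594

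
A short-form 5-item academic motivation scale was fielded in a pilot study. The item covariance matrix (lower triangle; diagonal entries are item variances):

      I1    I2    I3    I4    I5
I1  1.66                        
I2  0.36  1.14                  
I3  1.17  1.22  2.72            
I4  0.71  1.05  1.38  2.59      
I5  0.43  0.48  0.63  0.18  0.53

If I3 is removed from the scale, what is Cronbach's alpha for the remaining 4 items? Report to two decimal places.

Remaining items: I1, I2, I4, I5 (k = 4).
sum of item variances = 1.66 + 1.14 + 2.59 + 0.53 = 5.92
total variance = 5.92 + 2 × 3.21 = 12.34
α (item deleted) = (4/3)·(1 − 5.92/12.34) = 0.69

α = 0.69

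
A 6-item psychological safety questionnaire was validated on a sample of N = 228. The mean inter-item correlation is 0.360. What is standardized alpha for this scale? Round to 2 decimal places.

standardized alpha = 0.77

Standardized α = k·r̄ / (1 + (k−1)·r̄) = 6 × 0.360 / (1 + 5 × 0.360)
  = 2.1600 / 2.8000 = 0.77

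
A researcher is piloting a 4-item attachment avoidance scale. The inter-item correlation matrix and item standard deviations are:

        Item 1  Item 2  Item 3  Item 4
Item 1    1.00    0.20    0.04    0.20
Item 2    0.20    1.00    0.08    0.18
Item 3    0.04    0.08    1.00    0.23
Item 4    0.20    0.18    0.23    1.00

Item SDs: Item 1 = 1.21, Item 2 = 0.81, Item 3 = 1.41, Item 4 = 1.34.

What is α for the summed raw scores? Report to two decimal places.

α = 0.41

Σσ²ᵢ = 1.21² + 0.81² + 1.41² + 1.34² = 5.9039
Covariances σ_ij = r_ij · s_i · s_j:
  σ(Item 1,Item 2) = 0.20 × 1.21 × 0.81 = 0.1960
  σ(Item 1,Item 3) = 0.04 × 1.21 × 1.41 = 0.0682
  σ(Item 1,Item 4) = 0.20 × 1.21 × 1.34 = 0.3243
  σ(Item 2,Item 3) = 0.08 × 0.81 × 1.41 = 0.0914
  σ(Item 2,Item 4) = 0.18 × 0.81 × 1.34 = 0.1954
  σ(Item 3,Item 4) = 0.23 × 1.41 × 1.34 = 0.4346
σ²_T = Σσ²ᵢ + 2·Σσ_ij = 5.9039 + 2 × 1.3099 = 8.5237
α = (4/3)·(1 − 5.9039/8.5237) = 0.41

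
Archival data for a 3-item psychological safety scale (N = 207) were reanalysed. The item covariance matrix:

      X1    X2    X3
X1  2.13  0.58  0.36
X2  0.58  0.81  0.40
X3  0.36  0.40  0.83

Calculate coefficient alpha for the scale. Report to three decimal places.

sum of item variances = 2.13 + 0.81 + 0.83 = 3.77
Sum of off-diagonal covariances = 1.34
σ²_total = 3.77 + 2 × 1.34 = 6.45
α = (k/(k−1))·(1 − sum of item variances/σ²_total) = (3/2)·(1 − 3.77/6.45) = 0.623

α = 0.623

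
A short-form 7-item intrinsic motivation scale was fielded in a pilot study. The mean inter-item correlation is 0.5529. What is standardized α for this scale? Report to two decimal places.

Standardized α = k·r̄ / (1 + (k−1)·r̄) = 7 × 0.5529 / (1 + 6 × 0.5529)
  = 3.8703 / 4.3174 = 0.90

standardized α = 0.90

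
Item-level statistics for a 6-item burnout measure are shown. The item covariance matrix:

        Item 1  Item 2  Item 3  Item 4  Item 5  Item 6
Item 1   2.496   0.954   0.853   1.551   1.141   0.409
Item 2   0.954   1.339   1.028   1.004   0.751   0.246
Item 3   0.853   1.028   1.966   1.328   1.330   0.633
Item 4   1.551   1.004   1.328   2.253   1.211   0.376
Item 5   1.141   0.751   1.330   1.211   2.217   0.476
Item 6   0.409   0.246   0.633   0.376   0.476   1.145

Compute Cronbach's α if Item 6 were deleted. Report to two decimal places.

α = 0.86

Remaining items: Item 1, Item 2, Item 3, Item 4, Item 5 (k = 5).
Σσᵢ² = 2.496 + 1.339 + 1.966 + 2.253 + 2.217 = 10.271
Var(T) = 10.271 + 2 × 11.151 = 32.573
α (item deleted) = (5/4)·(1 − 10.271/32.573) = 0.86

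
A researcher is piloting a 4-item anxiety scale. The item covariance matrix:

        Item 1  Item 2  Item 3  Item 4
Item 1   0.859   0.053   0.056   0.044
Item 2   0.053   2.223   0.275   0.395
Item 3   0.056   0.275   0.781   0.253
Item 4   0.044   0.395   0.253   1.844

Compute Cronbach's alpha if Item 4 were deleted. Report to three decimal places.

α = 0.249

Remaining items: Item 1, Item 2, Item 3 (k = 3).
ΣVar(i) = 0.859 + 2.223 + 0.781 = 3.863
total variance = 3.863 + 2 × 0.384 = 4.631
α (item deleted) = (3/2)·(1 − 3.863/4.631) = 0.249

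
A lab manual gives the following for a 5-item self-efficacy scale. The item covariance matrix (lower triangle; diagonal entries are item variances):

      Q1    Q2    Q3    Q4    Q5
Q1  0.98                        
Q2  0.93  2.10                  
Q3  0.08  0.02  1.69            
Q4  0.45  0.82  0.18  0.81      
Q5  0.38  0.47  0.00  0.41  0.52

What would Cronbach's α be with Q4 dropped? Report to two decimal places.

Remaining items: Q1, Q2, Q3, Q5 (k = 4).
Σσ²ᵢ = 0.98 + 2.10 + 1.69 + 0.52 = 5.29
Var(T) = 5.29 + 2 × 1.88 = 9.05
α (item deleted) = (4/3)·(1 − 5.29/9.05) = 0.55

Cronbach's α = 0.55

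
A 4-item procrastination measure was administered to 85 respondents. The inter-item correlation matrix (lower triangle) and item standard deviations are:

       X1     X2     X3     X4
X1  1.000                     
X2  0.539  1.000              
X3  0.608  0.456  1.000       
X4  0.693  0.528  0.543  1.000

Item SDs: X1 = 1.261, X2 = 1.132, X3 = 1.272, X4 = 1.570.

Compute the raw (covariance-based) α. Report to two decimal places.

α = 0.83

Σσ²ᵢ = 1.261² + 1.132² + 1.272² + 1.570² = 6.9544
Covariances σ_ij = r_ij · s_i · s_j:
  σ(X1,X2) = 0.539 × 1.261 × 1.132 = 0.7694
  σ(X1,X3) = 0.608 × 1.261 × 1.272 = 0.9752
  σ(X1,X4) = 0.693 × 1.261 × 1.570 = 1.3720
  σ(X2,X3) = 0.456 × 1.132 × 1.272 = 0.6566
  σ(X2,X4) = 0.528 × 1.132 × 1.570 = 0.9384
  σ(X3,X4) = 0.543 × 1.272 × 1.570 = 1.0844
σ²_T = Σσ²ᵢ + 2·Σσ_ij = 6.9544 + 2 × 5.7960 = 18.5464
α = (4/3)·(1 − 6.9544/18.5464) = 0.83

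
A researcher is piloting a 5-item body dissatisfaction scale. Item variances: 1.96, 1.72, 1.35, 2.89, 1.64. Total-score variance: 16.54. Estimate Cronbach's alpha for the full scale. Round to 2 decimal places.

Cronbach's alpha = 0.53

ΣVar(i) = 1.96 + 1.72 + 1.35 + 2.89 + 1.64 = 9.56
α = (k/(k−1))·(1 − ΣVar(i)/σ²_T) = (5/4)·(1 − 9.56/16.54) = 0.53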